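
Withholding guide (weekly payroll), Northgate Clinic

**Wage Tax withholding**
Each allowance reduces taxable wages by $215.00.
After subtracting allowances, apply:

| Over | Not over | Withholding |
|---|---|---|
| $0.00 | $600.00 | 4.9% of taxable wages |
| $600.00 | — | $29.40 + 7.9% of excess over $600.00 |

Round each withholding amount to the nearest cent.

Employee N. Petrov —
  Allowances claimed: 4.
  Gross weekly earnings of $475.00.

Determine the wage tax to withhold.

Wage Tax: taxable = $475.00 − 4×$215.00 = $-385.00
  Taxable ≤ 0 → $0.00

$0.00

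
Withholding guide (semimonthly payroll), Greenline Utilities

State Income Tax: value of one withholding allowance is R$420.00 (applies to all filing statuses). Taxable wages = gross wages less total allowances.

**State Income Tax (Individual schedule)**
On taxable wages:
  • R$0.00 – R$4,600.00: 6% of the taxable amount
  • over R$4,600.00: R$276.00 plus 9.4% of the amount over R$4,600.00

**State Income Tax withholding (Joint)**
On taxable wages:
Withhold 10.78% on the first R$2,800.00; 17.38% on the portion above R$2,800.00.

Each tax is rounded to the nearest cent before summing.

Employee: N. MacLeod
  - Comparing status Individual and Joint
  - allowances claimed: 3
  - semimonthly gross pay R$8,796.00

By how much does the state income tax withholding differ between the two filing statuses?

State Income Tax (Individual): taxable = R$8,796.00 − 3×R$420.00 = R$7,536.00
  R$276.00 + 9.4% × (R$7,536.00 − R$4,600.00) = R$276.00 + 9.4% × R$2,936.00 = R$551.98
State Income Tax (Joint): taxable = R$8,796.00 − 3×R$420.00 = R$7,536.00
  R$301.84 + 17.38% × (R$7,536.00 − R$2,800.00) = R$301.84 + 17.38% × R$4,736.00 = R$1,124.96
Difference: |R$551.98 − R$1,124.96| = R$572.98 (higher under Joint)

R$572.98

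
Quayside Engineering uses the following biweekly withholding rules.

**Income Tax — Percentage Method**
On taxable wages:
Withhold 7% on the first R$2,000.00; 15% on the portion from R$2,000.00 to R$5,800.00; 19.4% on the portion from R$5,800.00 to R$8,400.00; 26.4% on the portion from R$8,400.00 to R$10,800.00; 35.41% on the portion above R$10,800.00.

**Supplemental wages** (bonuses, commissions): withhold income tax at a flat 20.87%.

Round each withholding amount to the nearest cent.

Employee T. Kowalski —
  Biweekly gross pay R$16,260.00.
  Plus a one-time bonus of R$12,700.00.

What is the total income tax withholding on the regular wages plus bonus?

Income Tax: taxable = R$16,260.00
  R$1,848.00 + 35.41% × (R$16,260.00 − R$10,800.00) = R$1,848.00 + 35.41% × R$5,460.00 = R$3,781.39
Supplemental (20.87% flat on bonus): 20.87% × R$12,700.00 = R$2,650.49
Total income tax: R$3,781.39 + R$2,650.49 = R$6,431.88

R$6,431.88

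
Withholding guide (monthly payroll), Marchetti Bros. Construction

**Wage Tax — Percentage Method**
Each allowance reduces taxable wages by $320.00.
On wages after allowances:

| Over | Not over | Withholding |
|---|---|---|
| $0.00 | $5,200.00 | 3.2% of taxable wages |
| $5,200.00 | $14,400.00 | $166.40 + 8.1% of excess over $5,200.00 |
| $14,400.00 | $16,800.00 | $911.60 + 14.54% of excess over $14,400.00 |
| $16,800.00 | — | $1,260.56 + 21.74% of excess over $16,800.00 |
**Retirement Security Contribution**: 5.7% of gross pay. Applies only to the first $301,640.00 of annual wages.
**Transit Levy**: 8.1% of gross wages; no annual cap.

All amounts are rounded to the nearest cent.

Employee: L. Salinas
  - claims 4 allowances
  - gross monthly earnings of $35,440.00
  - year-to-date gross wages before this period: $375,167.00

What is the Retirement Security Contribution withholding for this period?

Retirement Security Contribution: YTD $375,167.00 ≥ cap $301,640.00 → $0.00

$0.00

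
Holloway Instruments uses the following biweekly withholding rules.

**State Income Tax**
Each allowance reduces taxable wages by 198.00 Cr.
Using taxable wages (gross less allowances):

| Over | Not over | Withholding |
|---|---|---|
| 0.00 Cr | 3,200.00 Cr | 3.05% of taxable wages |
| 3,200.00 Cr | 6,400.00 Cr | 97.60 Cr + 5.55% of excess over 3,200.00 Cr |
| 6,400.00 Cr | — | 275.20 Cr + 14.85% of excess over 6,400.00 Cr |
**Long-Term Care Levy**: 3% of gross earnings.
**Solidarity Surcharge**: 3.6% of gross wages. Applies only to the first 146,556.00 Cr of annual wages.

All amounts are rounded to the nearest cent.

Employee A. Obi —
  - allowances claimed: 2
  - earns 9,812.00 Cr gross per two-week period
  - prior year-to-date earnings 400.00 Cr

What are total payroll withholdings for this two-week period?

State Income Tax: taxable = 9,812.00 Cr − 2×198.00 Cr = 9,416.00 Cr
  275.20 Cr + 14.85% × (9,416.00 Cr − 6,400.00 Cr) = 275.20 Cr + 14.85% × 3,016.00 Cr = 723.08 Cr
Long-Term Care Levy: 3% × 9,812.00 Cr = 294.36 Cr
Solidarity Surcharge: 3.6% × 9,812.00 Cr = 353.23 Cr
Total: 723.08 Cr + 294.36 Cr + 353.23 Cr = 1,370.67 Cr

1,370.67 Cr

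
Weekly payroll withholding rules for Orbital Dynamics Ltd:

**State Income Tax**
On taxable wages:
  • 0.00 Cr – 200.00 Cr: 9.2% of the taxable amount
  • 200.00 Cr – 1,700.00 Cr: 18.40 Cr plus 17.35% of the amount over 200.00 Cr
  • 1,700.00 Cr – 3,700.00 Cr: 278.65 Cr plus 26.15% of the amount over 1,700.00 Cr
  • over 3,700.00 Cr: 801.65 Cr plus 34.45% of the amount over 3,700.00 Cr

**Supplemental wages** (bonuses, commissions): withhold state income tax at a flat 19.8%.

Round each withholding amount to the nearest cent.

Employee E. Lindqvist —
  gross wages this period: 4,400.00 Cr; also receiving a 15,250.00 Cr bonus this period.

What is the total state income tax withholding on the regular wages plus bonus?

4,062.30 Cr

State Income Tax: taxable = 4,400.00 Cr
  801.65 Cr + 34.45% × (4,400.00 Cr − 3,700.00 Cr) = 801.65 Cr + 34.45% × 700.00 Cr = 1,042.80 Cr
Supplemental (19.8% flat on bonus): 19.8% × 15,250.00 Cr = 3,019.50 Cr
Total state income tax: 1,042.80 Cr + 3,019.50 Cr = 4,062.30 Cr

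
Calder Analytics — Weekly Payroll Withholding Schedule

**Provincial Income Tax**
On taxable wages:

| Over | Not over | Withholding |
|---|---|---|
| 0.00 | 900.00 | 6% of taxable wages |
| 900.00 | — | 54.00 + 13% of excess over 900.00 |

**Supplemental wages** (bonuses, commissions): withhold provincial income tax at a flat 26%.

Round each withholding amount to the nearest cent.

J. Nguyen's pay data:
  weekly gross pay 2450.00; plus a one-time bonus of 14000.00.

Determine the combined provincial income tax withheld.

Provincial Income Tax: taxable = 2450.00
  54.00 + 13% × (2450.00 − 900.00) = 54.00 + 13% × 1550.00 = 255.50
Supplemental (26% flat on bonus): 26% × 14000.00 = 3640.00
Total provincial income tax: 255.50 + 3640.00 = 3895.50

3895.50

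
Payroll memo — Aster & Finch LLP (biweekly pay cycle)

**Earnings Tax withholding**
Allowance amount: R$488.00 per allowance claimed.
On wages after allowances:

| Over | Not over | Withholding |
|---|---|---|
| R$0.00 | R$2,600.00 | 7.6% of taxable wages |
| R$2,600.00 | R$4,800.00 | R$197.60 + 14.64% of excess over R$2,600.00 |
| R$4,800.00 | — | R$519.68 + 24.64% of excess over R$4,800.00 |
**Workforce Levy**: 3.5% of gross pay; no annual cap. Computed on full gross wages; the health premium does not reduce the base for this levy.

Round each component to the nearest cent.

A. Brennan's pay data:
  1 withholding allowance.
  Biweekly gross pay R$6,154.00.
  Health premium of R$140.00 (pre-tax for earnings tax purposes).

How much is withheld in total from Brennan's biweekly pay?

Earnings Tax: taxable = R$6,154.00 − R$140.00 − 1×R$488.00 = R$5,526.00
  R$519.68 + 24.64% × (R$5,526.00 − R$4,800.00) = R$519.68 + 24.64% × R$726.00 = R$698.57
Workforce Levy: 3.5% × R$6,154.00 = R$215.39
Total: R$698.57 + R$215.39 = R$913.96

R$913.96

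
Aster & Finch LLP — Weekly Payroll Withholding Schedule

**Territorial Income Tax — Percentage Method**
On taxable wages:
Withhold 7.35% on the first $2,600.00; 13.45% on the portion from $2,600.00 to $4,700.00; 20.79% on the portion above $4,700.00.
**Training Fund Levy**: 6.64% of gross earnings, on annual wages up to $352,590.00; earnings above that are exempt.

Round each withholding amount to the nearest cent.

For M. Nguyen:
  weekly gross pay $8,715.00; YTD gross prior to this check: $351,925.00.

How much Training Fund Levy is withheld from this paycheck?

Training Fund Levy: cap $352,590.00 − YTD $351,925.00 = $665.00 subject; 6.64% × $665.00 = $44.16

$44.16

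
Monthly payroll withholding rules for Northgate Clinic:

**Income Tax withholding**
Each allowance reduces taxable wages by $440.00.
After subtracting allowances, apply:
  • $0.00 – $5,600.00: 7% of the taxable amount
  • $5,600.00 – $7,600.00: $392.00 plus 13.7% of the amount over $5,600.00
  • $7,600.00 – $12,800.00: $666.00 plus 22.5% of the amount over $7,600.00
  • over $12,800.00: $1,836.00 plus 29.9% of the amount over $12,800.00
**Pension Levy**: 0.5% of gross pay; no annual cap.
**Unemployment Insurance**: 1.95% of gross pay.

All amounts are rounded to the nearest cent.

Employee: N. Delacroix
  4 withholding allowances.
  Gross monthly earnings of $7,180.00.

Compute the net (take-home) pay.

$6,624.69

Income Tax: taxable = $7,180.00 − 4×$440.00 = $5,420.00
  7% × $5,420.00 = $379.40
Pension Levy: 0.5% × $7,180.00 = $35.90
Unemployment Insurance: 1.95% × $7,180.00 = $140.01
Total withheld: $379.40 + $35.90 + $140.01 = $555.31
Net pay: $7,180.00 − $555.31 = $6,624.69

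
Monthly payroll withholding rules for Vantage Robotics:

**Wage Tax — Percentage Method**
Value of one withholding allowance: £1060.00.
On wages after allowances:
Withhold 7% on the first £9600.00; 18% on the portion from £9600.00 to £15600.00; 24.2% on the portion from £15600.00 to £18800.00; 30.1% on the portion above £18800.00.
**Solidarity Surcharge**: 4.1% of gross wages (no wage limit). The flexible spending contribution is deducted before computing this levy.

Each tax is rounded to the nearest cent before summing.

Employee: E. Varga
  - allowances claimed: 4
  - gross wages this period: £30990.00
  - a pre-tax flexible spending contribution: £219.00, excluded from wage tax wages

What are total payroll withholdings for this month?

Wage Tax: taxable = £30990.00 − £219.00 − 4×£1060.00 = £26531.00
  £2526.40 + 30.1% × (£26531.00 − £18800.00) = £2526.40 + 30.1% × £7731.00 = £4853.43
Solidarity Surcharge: 4.1% × £30771.00 = £1261.61
Total: £4853.43 + £1261.61 = £6115.04

£6115.04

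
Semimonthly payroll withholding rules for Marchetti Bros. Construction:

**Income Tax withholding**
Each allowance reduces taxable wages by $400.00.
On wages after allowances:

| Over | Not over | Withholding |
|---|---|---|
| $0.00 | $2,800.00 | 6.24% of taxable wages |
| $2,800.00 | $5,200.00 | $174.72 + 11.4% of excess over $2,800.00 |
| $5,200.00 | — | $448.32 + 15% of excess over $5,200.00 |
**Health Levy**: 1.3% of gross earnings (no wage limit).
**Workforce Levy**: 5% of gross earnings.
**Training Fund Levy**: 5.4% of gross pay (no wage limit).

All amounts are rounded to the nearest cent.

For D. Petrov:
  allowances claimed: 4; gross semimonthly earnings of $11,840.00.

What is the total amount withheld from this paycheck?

Income Tax: taxable = $11,840.00 − 4×$400.00 = $10,240.00
  $448.32 + 15% × ($10,240.00 − $5,200.00) = $448.32 + 15% × $5,040.00 = $1,204.32
Health Levy: 1.3% × $11,840.00 = $153.92
Workforce Levy: 5% × $11,840.00 = $592.00
Training Fund Levy: 5.4% × $11,840.00 = $639.36
Total: $1,204.32 + $153.92 + $592.00 + $639.36 = $2,589.60

$2,589.60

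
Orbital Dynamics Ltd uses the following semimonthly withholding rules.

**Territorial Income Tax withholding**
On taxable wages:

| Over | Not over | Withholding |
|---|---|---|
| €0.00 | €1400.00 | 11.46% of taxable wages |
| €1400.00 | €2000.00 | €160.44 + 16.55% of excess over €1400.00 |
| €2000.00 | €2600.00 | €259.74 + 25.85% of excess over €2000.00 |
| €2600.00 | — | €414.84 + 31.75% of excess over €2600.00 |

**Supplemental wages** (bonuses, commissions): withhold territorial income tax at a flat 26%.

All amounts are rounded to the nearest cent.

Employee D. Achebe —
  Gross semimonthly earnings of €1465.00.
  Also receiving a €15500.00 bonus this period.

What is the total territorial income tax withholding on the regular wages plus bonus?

€4201.20

Territorial Income Tax: taxable = €1465.00
  €160.44 + 16.55% × (€1465.00 − €1400.00) = €160.44 + 16.55% × €65.00 = €171.20
Supplemental (26% flat on bonus): 26% × €15500.00 = €4030.00
Total territorial income tax: €171.20 + €4030.00 = €4201.20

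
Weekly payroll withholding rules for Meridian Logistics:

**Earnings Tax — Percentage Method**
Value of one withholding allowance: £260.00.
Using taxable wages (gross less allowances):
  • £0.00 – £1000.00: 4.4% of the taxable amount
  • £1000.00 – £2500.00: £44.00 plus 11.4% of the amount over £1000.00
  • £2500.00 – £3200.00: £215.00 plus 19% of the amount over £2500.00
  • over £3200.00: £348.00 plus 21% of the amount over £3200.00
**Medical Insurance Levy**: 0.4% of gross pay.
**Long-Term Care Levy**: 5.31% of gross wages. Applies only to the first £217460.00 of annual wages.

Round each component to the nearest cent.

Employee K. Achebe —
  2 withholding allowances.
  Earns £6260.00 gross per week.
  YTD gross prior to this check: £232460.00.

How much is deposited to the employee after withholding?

£5353.56

Earnings Tax: taxable = £6260.00 − 2×£260.00 = £5740.00
  £348.00 + 21% × (£5740.00 − £3200.00) = £348.00 + 21% × £2540.00 = £881.40
Medical Insurance Levy: 0.4% × £6260.00 = £25.04
Long-Term Care Levy: YTD £232460.00 ≥ cap £217460.00 → £0.00
Total withheld: £881.40 + £25.04 + £0.00 = £906.44
Net pay: £6260.00 − £906.44 = £5353.56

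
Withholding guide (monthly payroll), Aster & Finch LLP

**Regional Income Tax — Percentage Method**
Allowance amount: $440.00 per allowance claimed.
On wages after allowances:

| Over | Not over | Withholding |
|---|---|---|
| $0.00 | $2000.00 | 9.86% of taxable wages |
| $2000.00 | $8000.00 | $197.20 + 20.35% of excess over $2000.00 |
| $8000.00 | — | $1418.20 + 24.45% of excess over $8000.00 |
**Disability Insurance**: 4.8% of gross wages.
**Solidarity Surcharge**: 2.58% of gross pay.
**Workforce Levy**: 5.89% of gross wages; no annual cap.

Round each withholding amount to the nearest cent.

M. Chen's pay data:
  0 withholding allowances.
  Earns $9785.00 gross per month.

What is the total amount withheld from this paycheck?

Regional Income Tax: taxable = $9785.00
  $1418.20 + 24.45% × ($9785.00 − $8000.00) = $1418.20 + 24.45% × $1785.00 = $1854.63
Disability Insurance: 4.8% × $9785.00 = $469.68
Solidarity Surcharge: 2.58% × $9785.00 = $252.45
Workforce Levy: 5.89% × $9785.00 = $576.34
Total: $1854.63 + $469.68 + $252.45 + $576.34 = $3153.10

$3153.10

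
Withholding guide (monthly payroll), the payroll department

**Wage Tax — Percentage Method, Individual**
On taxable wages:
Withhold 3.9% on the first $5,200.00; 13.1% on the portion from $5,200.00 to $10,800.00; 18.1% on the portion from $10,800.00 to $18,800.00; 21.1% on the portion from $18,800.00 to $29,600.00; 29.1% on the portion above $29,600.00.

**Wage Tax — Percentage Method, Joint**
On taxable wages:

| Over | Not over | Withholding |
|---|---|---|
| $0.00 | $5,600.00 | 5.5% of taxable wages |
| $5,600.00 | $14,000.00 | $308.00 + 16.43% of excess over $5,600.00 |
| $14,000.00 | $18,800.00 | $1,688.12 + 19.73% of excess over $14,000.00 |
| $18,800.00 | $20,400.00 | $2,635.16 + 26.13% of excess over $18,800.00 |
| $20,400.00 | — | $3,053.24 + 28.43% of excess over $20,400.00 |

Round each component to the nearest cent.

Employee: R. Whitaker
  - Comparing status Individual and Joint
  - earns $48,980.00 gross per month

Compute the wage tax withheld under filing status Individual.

$10,302.78

Wage Tax (Individual): taxable = $48,980.00
  $4,663.20 + 29.1% × ($48,980.00 − $29,600.00) = $4,663.20 + 29.1% × $19,380.00 = $10,302.78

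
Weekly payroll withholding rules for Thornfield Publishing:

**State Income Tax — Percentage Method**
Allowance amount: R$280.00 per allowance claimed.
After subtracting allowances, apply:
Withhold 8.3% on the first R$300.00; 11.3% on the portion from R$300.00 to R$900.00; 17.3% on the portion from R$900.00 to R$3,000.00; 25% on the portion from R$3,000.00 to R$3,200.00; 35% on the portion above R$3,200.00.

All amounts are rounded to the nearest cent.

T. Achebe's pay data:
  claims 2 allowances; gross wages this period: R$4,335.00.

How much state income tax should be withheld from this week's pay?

R$707.25

State Income Tax: taxable = R$4,335.00 − 2×R$280.00 = R$3,775.00
  R$506.00 + 35% × (R$3,775.00 − R$3,200.00) = R$506.00 + 35% × R$575.00 = R$707.25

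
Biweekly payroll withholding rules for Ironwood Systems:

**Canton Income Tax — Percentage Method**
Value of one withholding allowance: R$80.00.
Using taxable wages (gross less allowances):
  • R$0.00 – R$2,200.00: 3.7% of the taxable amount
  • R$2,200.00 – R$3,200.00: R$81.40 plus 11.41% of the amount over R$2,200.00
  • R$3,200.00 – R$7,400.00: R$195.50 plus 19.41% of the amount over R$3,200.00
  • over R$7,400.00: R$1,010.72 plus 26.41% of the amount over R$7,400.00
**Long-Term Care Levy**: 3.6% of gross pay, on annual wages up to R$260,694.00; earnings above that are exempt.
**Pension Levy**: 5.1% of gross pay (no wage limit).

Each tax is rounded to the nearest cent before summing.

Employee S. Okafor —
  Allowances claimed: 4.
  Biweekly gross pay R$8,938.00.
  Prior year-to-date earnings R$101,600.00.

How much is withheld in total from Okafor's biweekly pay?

Canton Income Tax: taxable = R$8,938.00 − 4×R$80.00 = R$8,618.00
  R$1,010.72 + 26.41% × (R$8,618.00 − R$7,400.00) = R$1,010.72 + 26.41% × R$1,218.00 = R$1,332.39
Long-Term Care Levy: 3.6% × R$8,938.00 = R$321.77
Pension Levy: 5.1% × R$8,938.00 = R$455.84
Total: R$1,332.39 + R$321.77 + R$455.84 = R$2,110.00

R$2,110.00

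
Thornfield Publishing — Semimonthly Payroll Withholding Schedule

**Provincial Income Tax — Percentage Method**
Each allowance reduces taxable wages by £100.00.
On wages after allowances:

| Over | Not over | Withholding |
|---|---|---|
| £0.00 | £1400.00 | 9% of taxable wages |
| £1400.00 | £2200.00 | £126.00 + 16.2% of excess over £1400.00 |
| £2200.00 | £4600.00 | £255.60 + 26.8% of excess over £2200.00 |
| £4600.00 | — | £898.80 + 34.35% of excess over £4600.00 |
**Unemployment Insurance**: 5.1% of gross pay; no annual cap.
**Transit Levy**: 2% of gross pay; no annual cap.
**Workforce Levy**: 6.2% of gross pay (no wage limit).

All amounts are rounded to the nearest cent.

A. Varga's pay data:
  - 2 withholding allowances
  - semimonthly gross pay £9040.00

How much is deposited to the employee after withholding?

Provincial Income Tax: taxable = £9040.00 − 2×£100.00 = £8840.00
  £898.80 + 34.35% × (£8840.00 − £4600.00) = £898.80 + 34.35% × £4240.00 = £2355.24
Unemployment Insurance: 5.1% × £9040.00 = £461.04
Transit Levy: 2% × £9040.00 = £180.80
Workforce Levy: 6.2% × £9040.00 = £560.48
Total withheld: £2355.24 + £461.04 + £180.80 + £560.48 = £3557.56
Net pay: £9040.00 − £3557.56 = £5482.44

£5482.44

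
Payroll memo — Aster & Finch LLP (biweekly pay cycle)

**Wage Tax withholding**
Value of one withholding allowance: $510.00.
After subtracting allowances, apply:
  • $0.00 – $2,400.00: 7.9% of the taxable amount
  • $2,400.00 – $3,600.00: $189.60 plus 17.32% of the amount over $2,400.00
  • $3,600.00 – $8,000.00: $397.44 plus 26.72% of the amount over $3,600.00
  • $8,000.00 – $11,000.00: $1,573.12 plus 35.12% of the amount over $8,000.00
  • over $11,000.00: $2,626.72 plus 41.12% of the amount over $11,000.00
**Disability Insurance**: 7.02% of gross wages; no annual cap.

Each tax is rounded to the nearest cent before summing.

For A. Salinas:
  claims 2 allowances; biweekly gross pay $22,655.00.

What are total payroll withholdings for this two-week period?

$8,590.21

Wage Tax: taxable = $22,655.00 − 2×$510.00 = $21,635.00
  $2,626.72 + 41.12% × ($21,635.00 − $11,000.00) = $2,626.72 + 41.12% × $10,635.00 = $6,999.83
Disability Insurance: 7.02% × $22,655.00 = $1,590.38
Total: $6,999.83 + $1,590.38 = $8,590.21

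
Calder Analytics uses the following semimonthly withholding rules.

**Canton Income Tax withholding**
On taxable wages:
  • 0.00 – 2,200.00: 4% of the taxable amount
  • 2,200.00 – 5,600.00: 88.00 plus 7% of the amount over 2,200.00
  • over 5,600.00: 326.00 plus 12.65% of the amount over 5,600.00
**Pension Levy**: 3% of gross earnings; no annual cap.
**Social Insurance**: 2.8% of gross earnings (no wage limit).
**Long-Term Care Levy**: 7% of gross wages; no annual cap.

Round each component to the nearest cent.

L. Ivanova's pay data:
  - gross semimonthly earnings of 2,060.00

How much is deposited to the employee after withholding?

Canton Income Tax: taxable = 2,060.00
  4% × 2,060.00 = 82.40
Pension Levy: 3% × 2,060.00 = 61.80
Social Insurance: 2.8% × 2,060.00 = 57.68
Long-Term Care Levy: 7% × 2,060.00 = 144.20
Total withheld: 82.40 + 61.80 + 57.68 + 144.20 = 346.08
Net pay: 2,060.00 − 346.08 = 1,713.92

1,713.92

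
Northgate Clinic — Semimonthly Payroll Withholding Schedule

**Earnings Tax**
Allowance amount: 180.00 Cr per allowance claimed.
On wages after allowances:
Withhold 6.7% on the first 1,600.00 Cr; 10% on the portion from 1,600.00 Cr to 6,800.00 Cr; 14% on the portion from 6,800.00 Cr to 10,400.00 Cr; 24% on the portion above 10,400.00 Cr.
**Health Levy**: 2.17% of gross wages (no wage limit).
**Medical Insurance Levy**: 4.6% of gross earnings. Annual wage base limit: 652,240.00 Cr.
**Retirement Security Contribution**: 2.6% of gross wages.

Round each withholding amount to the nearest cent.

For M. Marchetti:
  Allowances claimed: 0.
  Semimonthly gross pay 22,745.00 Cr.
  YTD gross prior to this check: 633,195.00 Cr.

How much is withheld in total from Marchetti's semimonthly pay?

Earnings Tax: taxable = 22,745.00 Cr
  1,131.20 Cr + 24% × (22,745.00 Cr − 10,400.00 Cr) = 1,131.20 Cr + 24% × 12,345.00 Cr = 4,094.00 Cr
Health Levy: 2.17% × 22,745.00 Cr = 493.57 Cr
Medical Insurance Levy: cap 652,240.00 Cr − YTD 633,195.00 Cr = 19,045.00 Cr subject; 4.6% × 19,045.00 Cr = 876.07 Cr
Retirement Security Contribution: 2.6% × 22,745.00 Cr = 591.37 Cr
Total: 4,094.00 Cr + 493.57 Cr + 876.07 Cr + 591.37 Cr = 6,055.01 Cr

6,055.01 Cr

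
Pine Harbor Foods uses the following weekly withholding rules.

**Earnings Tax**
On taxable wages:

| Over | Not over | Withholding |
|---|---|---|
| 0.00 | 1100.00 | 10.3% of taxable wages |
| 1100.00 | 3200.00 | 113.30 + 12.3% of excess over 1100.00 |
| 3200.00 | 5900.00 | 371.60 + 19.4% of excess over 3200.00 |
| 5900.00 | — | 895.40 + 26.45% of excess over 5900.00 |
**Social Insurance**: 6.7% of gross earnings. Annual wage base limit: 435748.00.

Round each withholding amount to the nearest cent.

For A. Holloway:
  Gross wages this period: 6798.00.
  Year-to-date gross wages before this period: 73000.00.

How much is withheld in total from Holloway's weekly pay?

Earnings Tax: taxable = 6798.00
  895.40 + 26.45% × (6798.00 − 5900.00) = 895.40 + 26.45% × 898.00 = 1132.92
Social Insurance: 6.7% × 6798.00 = 455.47
Total: 1132.92 + 455.47 = 1588.39

1588.39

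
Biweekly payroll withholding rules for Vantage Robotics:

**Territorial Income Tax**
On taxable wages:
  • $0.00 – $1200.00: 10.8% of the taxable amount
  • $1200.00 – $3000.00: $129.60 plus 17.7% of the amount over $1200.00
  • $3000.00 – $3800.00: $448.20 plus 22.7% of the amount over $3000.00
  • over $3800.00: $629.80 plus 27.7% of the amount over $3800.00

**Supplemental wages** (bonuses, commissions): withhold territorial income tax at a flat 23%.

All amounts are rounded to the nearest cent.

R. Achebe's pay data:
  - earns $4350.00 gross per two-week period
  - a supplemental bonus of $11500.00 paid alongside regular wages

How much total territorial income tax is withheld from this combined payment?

Territorial Income Tax: taxable = $4350.00
  $629.80 + 27.7% × ($4350.00 − $3800.00) = $629.80 + 27.7% × $550.00 = $782.15
Supplemental (23% flat on bonus): 23% × $11500.00 = $2645.00
Total territorial income tax: $782.15 + $2645.00 = $3427.15

$3427.15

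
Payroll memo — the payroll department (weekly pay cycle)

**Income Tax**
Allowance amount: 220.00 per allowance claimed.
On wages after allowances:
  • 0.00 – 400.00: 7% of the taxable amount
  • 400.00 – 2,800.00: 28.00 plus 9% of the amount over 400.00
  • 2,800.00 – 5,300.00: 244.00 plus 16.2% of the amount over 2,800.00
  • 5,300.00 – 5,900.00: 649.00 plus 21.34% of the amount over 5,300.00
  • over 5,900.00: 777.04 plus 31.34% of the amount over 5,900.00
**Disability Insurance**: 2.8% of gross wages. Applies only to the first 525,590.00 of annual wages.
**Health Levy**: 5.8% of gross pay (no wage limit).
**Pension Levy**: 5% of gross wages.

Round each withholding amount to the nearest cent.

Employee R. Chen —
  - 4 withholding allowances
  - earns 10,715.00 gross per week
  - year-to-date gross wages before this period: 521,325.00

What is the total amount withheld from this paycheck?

3,286.91

Income Tax: taxable = 10,715.00 − 4×220.00 = 9,835.00
  777.04 + 31.34% × (9,835.00 − 5,900.00) = 777.04 + 31.34% × 3,935.00 = 2,010.27
Disability Insurance: cap 525,590.00 − YTD 521,325.00 = 4,265.00 subject; 2.8% × 4,265.00 = 119.42
Health Levy: 5.8% × 10,715.00 = 621.47
Pension Levy: 5% × 10,715.00 = 535.75
Total: 2,010.27 + 119.42 + 621.47 + 535.75 = 3,286.91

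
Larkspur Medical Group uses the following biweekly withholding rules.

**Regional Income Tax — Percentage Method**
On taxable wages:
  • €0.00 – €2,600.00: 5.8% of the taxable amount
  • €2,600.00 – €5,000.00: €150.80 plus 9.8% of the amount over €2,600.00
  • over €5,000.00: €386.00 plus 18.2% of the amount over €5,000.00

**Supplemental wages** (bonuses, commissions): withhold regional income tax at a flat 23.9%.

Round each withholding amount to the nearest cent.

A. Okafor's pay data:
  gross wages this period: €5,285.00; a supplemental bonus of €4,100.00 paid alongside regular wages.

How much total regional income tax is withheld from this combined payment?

€1,417.77

Regional Income Tax: taxable = €5,285.00
  €386.00 + 18.2% × (€5,285.00 − €5,000.00) = €386.00 + 18.2% × €285.00 = €437.87
Supplemental (23.9% flat on bonus): 23.9% × €4,100.00 = €979.90
Total regional income tax: €437.87 + €979.90 = €1,417.77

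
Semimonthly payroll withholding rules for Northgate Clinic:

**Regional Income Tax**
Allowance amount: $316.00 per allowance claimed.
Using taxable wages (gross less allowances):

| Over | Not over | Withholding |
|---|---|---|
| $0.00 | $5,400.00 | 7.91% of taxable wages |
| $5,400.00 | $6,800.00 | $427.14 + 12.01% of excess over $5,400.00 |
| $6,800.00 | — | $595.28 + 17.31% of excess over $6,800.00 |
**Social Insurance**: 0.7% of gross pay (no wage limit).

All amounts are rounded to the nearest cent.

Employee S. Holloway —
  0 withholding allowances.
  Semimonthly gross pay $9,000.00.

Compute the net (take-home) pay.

$7,960.90

Regional Income Tax: taxable = $9,000.00
  $595.28 + 17.31% × ($9,000.00 − $6,800.00) = $595.28 + 17.31% × $2,200.00 = $976.10
Social Insurance: 0.7% × $9,000.00 = $63.00
Total withheld: $976.10 + $63.00 = $1,039.10
Net pay: $9,000.00 − $1,039.10 = $7,960.90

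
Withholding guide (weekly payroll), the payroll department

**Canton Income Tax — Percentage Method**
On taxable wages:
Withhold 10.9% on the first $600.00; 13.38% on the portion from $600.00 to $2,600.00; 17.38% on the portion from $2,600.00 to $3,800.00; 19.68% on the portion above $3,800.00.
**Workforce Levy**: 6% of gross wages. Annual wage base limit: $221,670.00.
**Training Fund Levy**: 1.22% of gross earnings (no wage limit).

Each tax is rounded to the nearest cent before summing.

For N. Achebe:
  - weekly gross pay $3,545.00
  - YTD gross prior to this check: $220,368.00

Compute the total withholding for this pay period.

$618.61

Canton Income Tax: taxable = $3,545.00
  $333.00 + 17.38% × ($3,545.00 − $2,600.00) = $333.00 + 17.38% × $945.00 = $497.24
Workforce Levy: cap $221,670.00 − YTD $220,368.00 = $1,302.00 subject; 6% × $1,302.00 = $78.12
Training Fund Levy: 1.22% × $3,545.00 = $43.25
Total: $497.24 + $78.12 + $43.25 = $618.61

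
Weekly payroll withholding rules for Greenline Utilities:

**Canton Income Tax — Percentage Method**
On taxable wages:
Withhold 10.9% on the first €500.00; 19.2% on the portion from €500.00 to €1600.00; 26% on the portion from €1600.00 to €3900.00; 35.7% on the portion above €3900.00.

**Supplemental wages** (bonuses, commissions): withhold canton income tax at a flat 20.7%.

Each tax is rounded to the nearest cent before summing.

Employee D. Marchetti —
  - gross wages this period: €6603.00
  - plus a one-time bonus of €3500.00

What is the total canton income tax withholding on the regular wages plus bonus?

Canton Income Tax: taxable = €6603.00
  €863.70 + 35.7% × (€6603.00 − €3900.00) = €863.70 + 35.7% × €2703.00 = €1828.67
Supplemental (20.7% flat on bonus): 20.7% × €3500.00 = €724.50
Total canton income tax: €1828.67 + €724.50 = €2553.17

€2553.17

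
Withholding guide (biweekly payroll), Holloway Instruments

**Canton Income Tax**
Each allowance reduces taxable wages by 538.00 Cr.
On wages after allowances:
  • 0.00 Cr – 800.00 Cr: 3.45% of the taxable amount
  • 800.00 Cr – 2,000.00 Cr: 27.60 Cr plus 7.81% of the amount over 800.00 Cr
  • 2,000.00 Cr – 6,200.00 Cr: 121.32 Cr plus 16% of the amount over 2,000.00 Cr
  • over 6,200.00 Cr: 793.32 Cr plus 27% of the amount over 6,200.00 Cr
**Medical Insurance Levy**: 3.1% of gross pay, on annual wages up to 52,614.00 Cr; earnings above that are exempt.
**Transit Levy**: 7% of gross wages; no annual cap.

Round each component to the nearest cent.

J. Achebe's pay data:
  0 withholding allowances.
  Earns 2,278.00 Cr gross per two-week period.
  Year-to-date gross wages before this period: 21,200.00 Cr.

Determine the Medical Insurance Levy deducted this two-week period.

70.62 Cr

Medical Insurance Levy: 3.1% × 2,278.00 Cr = 70.62 Cr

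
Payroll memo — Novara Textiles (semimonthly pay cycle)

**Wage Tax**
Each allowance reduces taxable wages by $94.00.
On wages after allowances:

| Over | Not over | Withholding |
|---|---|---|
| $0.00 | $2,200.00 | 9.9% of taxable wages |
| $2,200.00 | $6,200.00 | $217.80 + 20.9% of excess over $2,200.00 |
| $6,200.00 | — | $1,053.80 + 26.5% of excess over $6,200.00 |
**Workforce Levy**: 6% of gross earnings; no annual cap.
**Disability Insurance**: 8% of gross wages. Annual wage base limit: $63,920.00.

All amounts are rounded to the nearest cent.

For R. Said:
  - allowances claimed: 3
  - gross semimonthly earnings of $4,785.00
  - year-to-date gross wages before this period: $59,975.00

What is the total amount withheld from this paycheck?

$1,301.83

Wage Tax: taxable = $4,785.00 − 3×$94.00 = $4,503.00
  $217.80 + 20.9% × ($4,503.00 − $2,200.00) = $217.80 + 20.9% × $2,303.00 = $699.13
Workforce Levy: 6% × $4,785.00 = $287.10
Disability Insurance: cap $63,920.00 − YTD $59,975.00 = $3,945.00 subject; 8% × $3,945.00 = $315.60
Total: $699.13 + $287.10 + $315.60 = $1,301.83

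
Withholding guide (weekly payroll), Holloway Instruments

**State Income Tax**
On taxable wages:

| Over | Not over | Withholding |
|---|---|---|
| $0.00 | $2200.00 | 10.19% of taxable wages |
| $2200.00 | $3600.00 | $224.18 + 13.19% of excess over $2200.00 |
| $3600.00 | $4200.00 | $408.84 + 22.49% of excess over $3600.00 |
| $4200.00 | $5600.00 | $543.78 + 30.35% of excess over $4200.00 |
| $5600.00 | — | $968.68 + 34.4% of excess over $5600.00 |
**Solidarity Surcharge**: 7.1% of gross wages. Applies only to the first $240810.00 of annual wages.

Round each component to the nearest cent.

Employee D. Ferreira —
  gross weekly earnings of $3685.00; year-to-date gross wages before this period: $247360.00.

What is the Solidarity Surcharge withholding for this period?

$0.00

Solidarity Surcharge: YTD $247360.00 ≥ cap $240810.00 → $0.00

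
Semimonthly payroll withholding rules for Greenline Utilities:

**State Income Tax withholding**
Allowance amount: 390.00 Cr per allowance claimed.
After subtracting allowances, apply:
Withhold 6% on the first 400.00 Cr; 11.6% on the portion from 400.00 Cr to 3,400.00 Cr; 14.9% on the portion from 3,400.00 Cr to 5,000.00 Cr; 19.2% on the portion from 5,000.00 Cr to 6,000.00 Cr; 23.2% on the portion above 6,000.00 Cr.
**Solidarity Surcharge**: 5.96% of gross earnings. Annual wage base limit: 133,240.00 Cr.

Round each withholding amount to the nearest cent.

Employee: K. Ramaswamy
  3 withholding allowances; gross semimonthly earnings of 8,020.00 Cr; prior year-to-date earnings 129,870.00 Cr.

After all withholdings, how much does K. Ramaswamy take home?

6,819.55 Cr

State Income Tax: taxable = 8,020.00 Cr − 3×390.00 Cr = 6,850.00 Cr
  802.40 Cr + 23.2% × (6,850.00 Cr − 6,000.00 Cr) = 802.40 Cr + 23.2% × 850.00 Cr = 999.60 Cr
Solidarity Surcharge: cap 133,240.00 Cr − YTD 129,870.00 Cr = 3,370.00 Cr subject; 5.96% × 3,370.00 Cr = 200.85 Cr
Total withheld: 999.60 Cr + 200.85 Cr = 1,200.45 Cr
Net pay: 8,020.00 Cr − 1,200.45 Cr = 6,819.55 Cr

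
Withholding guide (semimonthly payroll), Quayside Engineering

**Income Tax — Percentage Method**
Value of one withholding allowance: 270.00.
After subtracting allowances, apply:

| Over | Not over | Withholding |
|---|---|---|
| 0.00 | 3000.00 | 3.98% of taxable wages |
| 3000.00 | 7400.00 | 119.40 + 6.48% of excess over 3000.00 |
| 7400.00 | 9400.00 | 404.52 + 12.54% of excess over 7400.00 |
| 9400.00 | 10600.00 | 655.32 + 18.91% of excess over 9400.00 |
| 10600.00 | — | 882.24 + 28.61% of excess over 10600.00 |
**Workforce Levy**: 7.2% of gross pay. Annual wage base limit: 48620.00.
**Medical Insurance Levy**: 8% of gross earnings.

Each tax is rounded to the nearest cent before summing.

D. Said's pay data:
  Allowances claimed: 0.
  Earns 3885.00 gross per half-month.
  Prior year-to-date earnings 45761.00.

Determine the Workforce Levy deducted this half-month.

205.85

Workforce Levy: cap 48620.00 − YTD 45761.00 = 2859.00 subject; 7.2% × 2859.00 = 205.85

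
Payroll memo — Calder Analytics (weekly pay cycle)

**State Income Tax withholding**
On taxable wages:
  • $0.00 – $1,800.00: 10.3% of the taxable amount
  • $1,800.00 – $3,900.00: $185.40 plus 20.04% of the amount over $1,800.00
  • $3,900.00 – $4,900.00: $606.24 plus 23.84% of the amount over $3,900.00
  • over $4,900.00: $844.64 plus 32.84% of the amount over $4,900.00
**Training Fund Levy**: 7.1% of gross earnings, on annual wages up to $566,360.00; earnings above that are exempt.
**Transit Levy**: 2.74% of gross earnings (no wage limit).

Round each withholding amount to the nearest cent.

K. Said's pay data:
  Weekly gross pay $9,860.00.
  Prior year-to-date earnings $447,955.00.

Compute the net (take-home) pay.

$6,416.28

State Income Tax: taxable = $9,860.00
  $844.64 + 32.84% × ($9,860.00 − $4,900.00) = $844.64 + 32.84% × $4,960.00 = $2,473.50
Training Fund Levy: 7.1% × $9,860.00 = $700.06
Transit Levy: 2.74% × $9,860.00 = $270.16
Total withheld: $2,473.50 + $700.06 + $270.16 = $3,443.72
Net pay: $9,860.00 − $3,443.72 = $6,416.28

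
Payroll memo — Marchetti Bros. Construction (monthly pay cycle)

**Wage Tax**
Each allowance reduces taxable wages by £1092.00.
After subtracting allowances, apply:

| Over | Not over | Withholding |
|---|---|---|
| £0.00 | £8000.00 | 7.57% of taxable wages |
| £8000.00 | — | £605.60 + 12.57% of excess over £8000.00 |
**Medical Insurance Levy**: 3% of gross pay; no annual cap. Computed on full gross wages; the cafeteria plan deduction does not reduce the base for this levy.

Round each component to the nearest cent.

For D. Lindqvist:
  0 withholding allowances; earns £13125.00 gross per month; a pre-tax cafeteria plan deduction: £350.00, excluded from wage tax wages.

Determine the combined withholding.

Wage Tax: taxable = £13125.00 − £350.00 = £12775.00
  £605.60 + 12.57% × (£12775.00 − £8000.00) = £605.60 + 12.57% × £4775.00 = £1205.82
Medical Insurance Levy: 3% × £13125.00 = £393.75
Total: £1205.82 + £393.75 = £1599.57

£1599.57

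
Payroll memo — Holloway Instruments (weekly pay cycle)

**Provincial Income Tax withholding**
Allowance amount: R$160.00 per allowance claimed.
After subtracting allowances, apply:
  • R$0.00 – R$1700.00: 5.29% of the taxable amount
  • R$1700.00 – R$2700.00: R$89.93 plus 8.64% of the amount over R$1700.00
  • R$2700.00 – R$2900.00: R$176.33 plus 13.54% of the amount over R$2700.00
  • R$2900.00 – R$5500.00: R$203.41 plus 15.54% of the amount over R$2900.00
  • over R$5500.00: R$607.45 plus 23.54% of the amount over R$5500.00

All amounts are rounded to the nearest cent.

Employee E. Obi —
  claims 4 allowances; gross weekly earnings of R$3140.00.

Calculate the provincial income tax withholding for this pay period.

Provincial Income Tax: taxable = R$3140.00 − 4×R$160.00 = R$2500.00
  R$89.93 + 8.64% × (R$2500.00 − R$1700.00) = R$89.93 + 8.64% × R$800.00 = R$159.05

R$159.05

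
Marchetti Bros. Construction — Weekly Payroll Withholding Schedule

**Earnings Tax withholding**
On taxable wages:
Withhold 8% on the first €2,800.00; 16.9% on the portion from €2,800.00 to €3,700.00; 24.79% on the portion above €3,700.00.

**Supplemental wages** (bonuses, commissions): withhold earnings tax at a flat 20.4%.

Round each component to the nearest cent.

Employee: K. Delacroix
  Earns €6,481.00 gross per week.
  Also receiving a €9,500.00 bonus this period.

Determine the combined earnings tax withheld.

Earnings Tax: taxable = €6,481.00
  €376.10 + 24.79% × (€6,481.00 − €3,700.00) = €376.10 + 24.79% × €2,781.00 = €1,065.51
Supplemental (20.4% flat on bonus): 20.4% × €9,500.00 = €1,938.00
Total earnings tax: €1,065.51 + €1,938.00 = €3,003.51

€3,003.51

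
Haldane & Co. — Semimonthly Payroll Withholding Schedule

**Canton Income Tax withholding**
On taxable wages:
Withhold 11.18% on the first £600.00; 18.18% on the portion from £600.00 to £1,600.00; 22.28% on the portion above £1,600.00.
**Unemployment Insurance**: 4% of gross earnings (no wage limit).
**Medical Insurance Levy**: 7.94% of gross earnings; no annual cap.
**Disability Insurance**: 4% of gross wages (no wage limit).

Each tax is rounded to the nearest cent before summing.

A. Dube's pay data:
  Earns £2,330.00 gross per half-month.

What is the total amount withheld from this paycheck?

Canton Income Tax: taxable = £2,330.00
  £248.88 + 22.28% × (£2,330.00 − £1,600.00) = £248.88 + 22.28% × £730.00 = £411.52
Unemployment Insurance: 4% × £2,330.00 = £93.20
Medical Insurance Levy: 7.94% × £2,330.00 = £185.00
Disability Insurance: 4% × £2,330.00 = £93.20
Total: £411.52 + £93.20 + £185.00 + £93.20 = £782.92

£782.92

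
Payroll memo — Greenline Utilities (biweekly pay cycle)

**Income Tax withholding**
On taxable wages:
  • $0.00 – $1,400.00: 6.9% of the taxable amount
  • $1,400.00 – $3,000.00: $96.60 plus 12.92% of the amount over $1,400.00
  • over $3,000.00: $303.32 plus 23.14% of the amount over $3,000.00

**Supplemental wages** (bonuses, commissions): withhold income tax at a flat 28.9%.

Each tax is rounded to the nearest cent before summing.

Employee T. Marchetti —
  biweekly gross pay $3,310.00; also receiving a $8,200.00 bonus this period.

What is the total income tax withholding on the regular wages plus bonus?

$2,744.85

Income Tax: taxable = $3,310.00
  $303.32 + 23.14% × ($3,310.00 − $3,000.00) = $303.32 + 23.14% × $310.00 = $375.05
Supplemental (28.9% flat on bonus): 28.9% × $8,200.00 = $2,369.80
Total income tax: $375.05 + $2,369.80 = $2,744.85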